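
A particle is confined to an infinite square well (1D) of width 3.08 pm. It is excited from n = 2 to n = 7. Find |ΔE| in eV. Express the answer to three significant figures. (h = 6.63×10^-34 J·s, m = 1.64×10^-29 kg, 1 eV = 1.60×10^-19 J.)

|ΔE| = 9.93×10^4 eV

E_1 = h²/(8mL²) = 3.532×10^-16 J.
|ΔE| = |2² − 7²|·E_1 = 45·3.532×10^-16 J = 1.589×10^-14 J = 9.93×10^4 eV.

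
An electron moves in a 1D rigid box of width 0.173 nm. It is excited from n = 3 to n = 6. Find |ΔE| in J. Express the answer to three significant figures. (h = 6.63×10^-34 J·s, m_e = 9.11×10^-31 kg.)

E_1 = h²/(8m_eL²) = 2.015×10^-18 J.
|ΔE| = |3² − 6²|·E_1 = 27·2.015×10^-18 J = 5.44×10^-17 J.

|ΔE| = 5.44×10^-17 J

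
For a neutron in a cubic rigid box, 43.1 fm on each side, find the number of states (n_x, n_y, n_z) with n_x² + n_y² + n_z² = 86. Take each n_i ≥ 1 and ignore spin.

degeneracy = 15

The level has n_x² + n_y² + n_z² = 86. The ordered positive-integer solutions are (1, 2, 9), (1, 6, 7), (1, 7, 6), (1, 9, 2), (2, 1, 9), (2, 9, 1), (5, 5, 6), (5, 6, 5), (6, 1, 7), (6, 5, 5), (6, 7, 1), (7, 1, 6), (7, 6, 1), (9, 1, 2), (9, 2, 1).
That gives 15 states.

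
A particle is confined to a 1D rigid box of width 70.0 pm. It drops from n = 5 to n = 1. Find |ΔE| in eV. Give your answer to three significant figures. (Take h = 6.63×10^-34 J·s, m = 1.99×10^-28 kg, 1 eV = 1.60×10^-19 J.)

|ΔE| = 8.45 eV

E_1 = h²/(8mL²) = 5.635×10^-20 J.
|ΔE| = |5² − 1²|·E_1 = 24·5.635×10^-20 J = 1.352×10^-18 J = 8.45 eV.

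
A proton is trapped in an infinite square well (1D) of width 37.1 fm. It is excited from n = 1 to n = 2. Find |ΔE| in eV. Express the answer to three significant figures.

E_1 = h²/(8m_pL²) = 2.383×10^-14 J.
|ΔE| = |1² − 2²|·E_1 = 3·2.383×10^-14 J = 7.149×10^-14 J = 4.46×10^5 eV.

|ΔE| = 4.46×10^5 eV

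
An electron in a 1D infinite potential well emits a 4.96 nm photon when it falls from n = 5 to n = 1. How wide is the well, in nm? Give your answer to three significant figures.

The photon carries ΔE = hc/λ = 6.626×10^-34·2.998×10^8/4.96×10^-9 m = 4.005×10^-17 J.
Since ΔE = (5² − 1²)E_1, E_1 = 1.669×10^-18 J, and L = h/√(8m_eE_1) = 1.90×10^-10 m = 0.190 nm.

L = 0.190 nm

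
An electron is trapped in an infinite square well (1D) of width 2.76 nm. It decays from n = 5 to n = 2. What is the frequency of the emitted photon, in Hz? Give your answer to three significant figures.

f = 2.51×10^14 Hz

E_1 = h²/(8m_eL²) = 7.909×10^-21 J and ΔE = (5² − 2²)E_1 = 1.661×10^-19 J.
f = ΔE/h = 1.661×10^-19/6.626×10^-34 = 2.51×10^14 Hz.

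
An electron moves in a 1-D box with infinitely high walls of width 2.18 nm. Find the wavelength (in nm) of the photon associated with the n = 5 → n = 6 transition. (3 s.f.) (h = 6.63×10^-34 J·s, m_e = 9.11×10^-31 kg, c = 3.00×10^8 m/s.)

λ = 1.42×10^3 nm

E_1 = h²/(8m_eL²) = 1.269×10^-20 J, so ΔE = (6² − 5²)E_1 = 1.396×10^-19 J.
λ = hc/ΔE = (6.63×10^-34·3.00×10^8)/1.396×10^-19 = 1.42×10^-6 m = 1.42×10^3 nm.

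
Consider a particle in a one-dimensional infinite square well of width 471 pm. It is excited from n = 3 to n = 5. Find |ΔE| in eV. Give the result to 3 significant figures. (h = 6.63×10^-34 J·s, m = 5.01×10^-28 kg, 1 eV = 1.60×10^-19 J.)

E_1 = h²/(8mL²) = 4.944×10^-22 J.
|ΔE| = |3² − 5²|·E_1 = 16·4.944×10^-22 J = 7.910×10^-21 J = 0.0494 eV.

|ΔE| = 0.0494 eV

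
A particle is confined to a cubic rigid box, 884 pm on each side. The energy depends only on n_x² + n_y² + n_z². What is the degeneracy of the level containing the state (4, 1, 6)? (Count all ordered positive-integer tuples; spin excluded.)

degeneracy = 6

The level has n_x² + n_y² + n_z² = 53. The ordered positive-integer solutions are (1, 4, 6), (1, 6, 4), (4, 1, 6), (4, 6, 1), (6, 1, 4), (6, 4, 1).
That gives 6 states.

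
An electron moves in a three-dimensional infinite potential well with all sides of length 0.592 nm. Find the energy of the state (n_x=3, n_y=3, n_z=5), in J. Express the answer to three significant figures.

For a 3D rectangular well E = (h²/8m_e)·Σ n_i²/L_i² = (6.626×10^-34)²/(8·9.109×10^-31) · [3²/(0.592 nm)² + 3²/(0.592 nm)² + 5²/(0.592 nm)²].
Evaluating gives E = 7.39×10^-18 J.

E = 7.39×10^-18 J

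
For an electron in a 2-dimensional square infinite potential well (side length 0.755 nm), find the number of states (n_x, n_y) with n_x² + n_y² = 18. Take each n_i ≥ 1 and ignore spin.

degeneracy = 1

The level has n_x² + n_y² = 18. The ordered positive-integer solutions are (3, 3).
That gives 1 state.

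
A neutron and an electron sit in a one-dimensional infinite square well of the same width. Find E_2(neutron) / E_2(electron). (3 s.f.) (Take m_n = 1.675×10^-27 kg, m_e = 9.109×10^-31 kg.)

E_n ∝ 1/m at fixed n and L, so the ratio is m_e/m_n = 9.109×10^-31/1.675×10^-27 = 5.44×10^-4.

5.44×10^-4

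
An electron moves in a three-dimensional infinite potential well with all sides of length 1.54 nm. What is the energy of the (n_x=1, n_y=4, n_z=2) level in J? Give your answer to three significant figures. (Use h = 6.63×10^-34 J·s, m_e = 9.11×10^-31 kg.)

For a 3D rectangular well E = (h²/8m_e)·Σ n_i²/L_i² = (6.63×10^-34)²/(8·9.11×10^-31) · [1²/(1.54 nm)² + 4²/(1.54 nm)² + 2²/(1.54 nm)²].
Evaluating gives E = 5.34×10^-19 J.

E = 5.34×10^-19 J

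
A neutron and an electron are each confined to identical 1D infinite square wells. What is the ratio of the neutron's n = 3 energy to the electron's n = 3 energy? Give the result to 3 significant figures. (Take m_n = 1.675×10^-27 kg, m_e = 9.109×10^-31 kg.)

E_n ∝ 1/m at fixed n and L, so the ratio is m_e/m_n = 9.109×10^-31/1.675×10^-27 = 5.44×10^-4.

5.44×10^-4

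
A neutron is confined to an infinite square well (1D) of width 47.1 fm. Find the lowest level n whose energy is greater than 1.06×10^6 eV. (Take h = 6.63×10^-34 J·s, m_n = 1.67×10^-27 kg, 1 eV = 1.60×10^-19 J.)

E_1 = h²/(8m_nL²) = 1.483×10^-14 J = 9.269×10^4 eV.
Need n² > 1.06×10^6/9.269×10^4 = 11.44, i.e. n > 3.382.
The smallest integer satisfying this is n = 4.

n = 4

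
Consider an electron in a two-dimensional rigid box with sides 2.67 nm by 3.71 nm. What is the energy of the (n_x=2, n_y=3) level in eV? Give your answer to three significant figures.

E = 0.457 eV

For a 2D rectangular well E = (h²/8m_e)·Σ n_i²/L_i² = (6.626×10^-34)²/(8·9.109×10^-31) · [2²/(2.67 nm)² + 3²/(3.71 nm)²].
Evaluating gives E = 7.320×10^-20 J = 0.457 eV.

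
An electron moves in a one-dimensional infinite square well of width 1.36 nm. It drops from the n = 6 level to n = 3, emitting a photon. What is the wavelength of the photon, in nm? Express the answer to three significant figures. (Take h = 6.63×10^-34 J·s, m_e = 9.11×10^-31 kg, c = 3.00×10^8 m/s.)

E_1 = h²/(8m_eL²) = 3.261×10^-20 J, so ΔE = (6² − 3²)E_1 = 8.805×10^-19 J.
λ = hc/ΔE = (6.63×10^-34·3.00×10^8)/8.805×10^-19 = 2.26×10^-7 m = 226 nm.

λ = 226 nm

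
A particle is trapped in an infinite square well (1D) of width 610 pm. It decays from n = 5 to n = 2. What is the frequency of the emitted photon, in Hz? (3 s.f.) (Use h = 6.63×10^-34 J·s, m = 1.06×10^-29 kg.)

E_1 = h²/(8mL²) = 1.393×10^-20 J and ΔE = (5² − 2²)E_1 = 2.925×10^-19 J.
f = ΔE/h = 2.925×10^-19/6.63×10^-34 = 4.41×10^14 Hz.

f = 4.41×10^14 Hz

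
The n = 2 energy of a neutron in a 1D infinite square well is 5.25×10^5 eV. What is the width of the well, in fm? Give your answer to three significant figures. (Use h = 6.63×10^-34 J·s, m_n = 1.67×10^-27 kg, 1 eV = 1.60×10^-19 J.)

L = 39.6 fm

From E_n = n²h²/(8m_nL²), L = n·h/√(8m_nE_n).
E_2 = 5.25×10^5 eV = 8.400×10^-14 J, so L = 2·6.63×10^-34/√(8·1.67×10^-27·8.400×10^-14) = 3.96×10^-14 m = 39.6 fm.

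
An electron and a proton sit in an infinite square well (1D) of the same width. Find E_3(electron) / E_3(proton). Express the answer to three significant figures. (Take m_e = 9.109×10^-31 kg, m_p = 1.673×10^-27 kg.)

1.84×10^3

E_n ∝ 1/m at fixed n and L, so the ratio is m_p/m_e = 1.673×10^-27/9.109×10^-31 = 1.84×10^3.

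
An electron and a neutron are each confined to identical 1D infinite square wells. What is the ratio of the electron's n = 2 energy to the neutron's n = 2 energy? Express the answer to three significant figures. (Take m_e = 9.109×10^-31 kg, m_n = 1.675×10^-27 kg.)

E_n ∝ 1/m at fixed n and L, so the ratio is m_n/m_e = 1.675×10^-27/9.109×10^-31 = 1.84×10^3.

1.84×10^3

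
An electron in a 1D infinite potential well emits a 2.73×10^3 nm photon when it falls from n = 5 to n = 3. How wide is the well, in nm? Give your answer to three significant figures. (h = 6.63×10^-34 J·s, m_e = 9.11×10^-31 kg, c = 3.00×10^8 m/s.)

L = 3.64 nm

The photon carries ΔE = hc/λ = 6.63×10^-34·3.00×10^8/2.73×10^-6 m = 7.286×10^-20 J.
Since ΔE = (5² − 3²)E_1, E_1 = 4.554×10^-21 J, and L = h/√(8m_eE_1) = 3.64×10^-9 m = 3.64 nm.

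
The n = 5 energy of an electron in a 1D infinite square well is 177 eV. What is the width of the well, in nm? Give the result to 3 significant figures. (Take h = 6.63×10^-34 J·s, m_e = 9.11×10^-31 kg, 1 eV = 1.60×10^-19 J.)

L = 0.231 nm

From E_n = n²h²/(8m_eL²), L = n·h/√(8m_eE_n).
E_5 = 177 eV = 2.832×10^-17 J, so L = 5·6.63×10^-34/√(8·9.11×10^-31·2.832×10^-17) = 2.31×10^-10 m = 0.231 nm.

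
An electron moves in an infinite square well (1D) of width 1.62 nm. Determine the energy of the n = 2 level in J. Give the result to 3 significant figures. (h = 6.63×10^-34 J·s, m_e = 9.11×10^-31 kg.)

E_2 = 9.19×10^-20 J

For an infinite well E_n = n²h²/(8m_eL²), so E_1 = h²/(8m_eL²) = (6.63×10^-34)²/(8·9.11×10^-31·(1.62×10^-9 m)²) = 2.298×10^-20 J.
Then E_2 = 2²·E_1 = 4·2.298×10^-20 J = 9.19×10^-20 J.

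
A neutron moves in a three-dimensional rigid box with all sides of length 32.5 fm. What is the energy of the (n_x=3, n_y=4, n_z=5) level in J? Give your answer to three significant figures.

For a 3D rectangular well E = (h²/8m_n)·Σ n_i²/L_i² = (6.626×10^-34)²/(8·1.675×10^-27) · [3²/(32.5 fm)² + 4²/(32.5 fm)² + 5²/(32.5 fm)²].
Evaluating gives E = 1.55×10^-12 J.

E = 1.55×10^-12 J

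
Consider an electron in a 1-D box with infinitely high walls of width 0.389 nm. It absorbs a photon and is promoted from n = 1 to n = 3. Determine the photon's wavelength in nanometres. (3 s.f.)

λ = 62.4 nm

E_1 = h²/(8m_eL²) = 3.981×10^-19 J, so ΔE = (3² − 1²)E_1 = 3.185×10^-18 J.
λ = hc/ΔE = (6.626×10^-34·2.998×10^8)/3.185×10^-18 = 6.24×10^-8 m = 62.4 nm.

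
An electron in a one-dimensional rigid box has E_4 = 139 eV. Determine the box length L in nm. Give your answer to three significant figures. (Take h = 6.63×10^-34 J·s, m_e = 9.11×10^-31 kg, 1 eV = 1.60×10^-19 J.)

L = 0.208 nm

From E_n = n²h²/(8m_eL²), L = n·h/√(8m_eE_n).
E_4 = 139 eV = 2.224×10^-17 J, so L = 4·6.63×10^-34/√(8·9.11×10^-31·2.224×10^-17) = 2.08×10^-10 m = 0.208 nm.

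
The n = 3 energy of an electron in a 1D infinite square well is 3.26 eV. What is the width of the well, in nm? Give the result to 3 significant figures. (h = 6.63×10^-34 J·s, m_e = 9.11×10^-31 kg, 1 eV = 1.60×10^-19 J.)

L = 1.02 nm

From E_n = n²h²/(8m_eL²), L = n·h/√(8m_eE_n).
E_3 = 3.26 eV = 5.216×10^-19 J, so L = 3·6.63×10^-34/√(8·9.11×10^-31·5.216×10^-19) = 1.02×10^-9 m = 1.02 nm.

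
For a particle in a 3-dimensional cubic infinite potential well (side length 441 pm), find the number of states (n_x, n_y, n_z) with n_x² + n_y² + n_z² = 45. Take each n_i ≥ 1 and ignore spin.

The level has n_x² + n_y² + n_z² = 45. The ordered positive-integer solutions are (2, 4, 5), (2, 5, 4), (4, 2, 5), (4, 5, 2), (5, 2, 4), (5, 4, 2).
That gives 6 states.

degeneracy = 6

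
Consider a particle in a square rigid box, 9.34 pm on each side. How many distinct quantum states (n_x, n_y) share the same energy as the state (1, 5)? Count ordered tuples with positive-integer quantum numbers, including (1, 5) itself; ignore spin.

The level has n_x² + n_y² = 26. The ordered positive-integer solutions are (1, 5), (5, 1).
That gives 2 states.

degeneracy = 2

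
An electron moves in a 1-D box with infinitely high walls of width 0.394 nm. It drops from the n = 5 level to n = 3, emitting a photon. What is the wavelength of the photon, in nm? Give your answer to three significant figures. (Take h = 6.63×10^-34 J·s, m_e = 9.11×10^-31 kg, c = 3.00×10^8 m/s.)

E_1 = h²/(8m_eL²) = 3.885×10^-19 J, so ΔE = (5² − 3²)E_1 = 6.216×10^-18 J.
λ = hc/ΔE = (6.63×10^-34·3.00×10^8)/6.216×10^-18 = 3.20×10^-8 m = 32.0 nm.

λ = 32.0 nm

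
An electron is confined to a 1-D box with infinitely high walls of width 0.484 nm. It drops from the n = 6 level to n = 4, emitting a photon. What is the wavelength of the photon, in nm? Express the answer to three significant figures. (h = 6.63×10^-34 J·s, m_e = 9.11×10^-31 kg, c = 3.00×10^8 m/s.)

λ = 38.6 nm

E_1 = h²/(8m_eL²) = 2.575×10^-19 J, so ΔE = (6² − 4²)E_1 = 5.150×10^-18 J.
λ = hc/ΔE = (6.63×10^-34·3.00×10^8)/5.150×10^-18 = 3.86×10^-8 m = 38.6 nm.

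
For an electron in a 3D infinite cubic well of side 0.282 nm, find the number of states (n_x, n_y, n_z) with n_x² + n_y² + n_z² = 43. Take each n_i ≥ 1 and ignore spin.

The level has n_x² + n_y² + n_z² = 43. The ordered positive-integer solutions are (3, 3, 5), (3, 5, 3), (5, 3, 3).
That gives 3 states.

degeneracy = 3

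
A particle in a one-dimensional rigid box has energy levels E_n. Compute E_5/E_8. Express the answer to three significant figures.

E_n ∝ n², so E_5/E_8 = 5²/8² = 25/64 = 0.391.

0.391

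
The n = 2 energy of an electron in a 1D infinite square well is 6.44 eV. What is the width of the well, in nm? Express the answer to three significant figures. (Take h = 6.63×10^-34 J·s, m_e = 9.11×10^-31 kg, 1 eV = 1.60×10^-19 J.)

L = 0.484 nm

From E_n = n²h²/(8m_eL²), L = n·h/√(8m_eE_n).
E_2 = 6.44 eV = 1.030×10^-18 J, so L = 2·6.63×10^-34/√(8·9.11×10^-31·1.030×10^-18) = 4.84×10^-10 m = 0.484 nm.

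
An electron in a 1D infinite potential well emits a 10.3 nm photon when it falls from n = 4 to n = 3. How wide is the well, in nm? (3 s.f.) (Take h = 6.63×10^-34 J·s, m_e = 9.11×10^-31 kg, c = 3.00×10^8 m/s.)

The photon carries ΔE = hc/λ = 6.63×10^-34·3.00×10^8/1.03×10^-8 m = 1.931×10^-17 J.
Since ΔE = (4² − 3²)E_1, E_1 = 2.759×10^-18 J, and L = h/√(8m_eE_1) = 1.48×10^-10 m = 0.148 nm.

L = 0.148 nm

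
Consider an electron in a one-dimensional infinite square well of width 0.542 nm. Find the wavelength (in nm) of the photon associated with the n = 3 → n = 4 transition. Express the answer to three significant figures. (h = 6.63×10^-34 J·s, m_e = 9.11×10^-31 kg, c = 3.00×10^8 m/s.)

E_1 = h²/(8m_eL²) = 2.053×10^-19 J, so ΔE = (4² − 3²)E_1 = 1.437×10^-18 J.
λ = hc/ΔE = (6.63×10^-34·3.00×10^8)/1.437×10^-18 = 1.38×10^-7 m = 138 nm.

λ = 138 nm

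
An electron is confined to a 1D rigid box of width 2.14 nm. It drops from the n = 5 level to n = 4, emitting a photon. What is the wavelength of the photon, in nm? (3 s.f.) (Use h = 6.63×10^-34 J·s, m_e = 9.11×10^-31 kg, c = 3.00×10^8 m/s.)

λ = 1.68×10^3 nm

E_1 = h²/(8m_eL²) = 1.317×10^-20 J, so ΔE = (5² − 4²)E_1 = 1.185×10^-19 J.
λ = hc/ΔE = (6.63×10^-34·3.00×10^8)/1.185×10^-19 = 1.68×10^-6 m = 1.68×10^3 nm.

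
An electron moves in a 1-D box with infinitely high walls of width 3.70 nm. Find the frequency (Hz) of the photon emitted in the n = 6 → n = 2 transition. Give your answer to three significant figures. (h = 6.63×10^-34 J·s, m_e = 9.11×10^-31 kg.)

E_1 = h²/(8m_eL²) = 4.406×10^-21 J and ΔE = (6² − 2²)E_1 = 1.410×10^-19 J.
f = ΔE/h = 1.410×10^-19/6.63×10^-34 = 2.13×10^14 Hz.

f = 2.13×10^14 Hz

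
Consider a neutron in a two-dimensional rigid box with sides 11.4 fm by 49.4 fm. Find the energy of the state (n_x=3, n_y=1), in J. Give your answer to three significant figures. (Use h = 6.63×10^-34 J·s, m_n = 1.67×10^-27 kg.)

For a 2D rectangular well E = (h²/8m_n)·Σ n_i²/L_i² = (6.63×10^-34)²/(8·1.67×10^-27) · [3²/(11.4 fm)² + 1²/(49.4 fm)²].
Evaluating gives E = 2.29×10^-12 J.

E = 2.29×10^-12 J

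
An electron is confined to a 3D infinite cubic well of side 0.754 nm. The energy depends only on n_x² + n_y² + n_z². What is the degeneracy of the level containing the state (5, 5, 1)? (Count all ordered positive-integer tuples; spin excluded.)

degeneracy = 6

The level has n_x² + n_y² + n_z² = 51. The ordered positive-integer solutions are (1, 1, 7), (1, 5, 5), (1, 7, 1), (5, 1, 5), (5, 5, 1), (7, 1, 1).
That gives 6 states.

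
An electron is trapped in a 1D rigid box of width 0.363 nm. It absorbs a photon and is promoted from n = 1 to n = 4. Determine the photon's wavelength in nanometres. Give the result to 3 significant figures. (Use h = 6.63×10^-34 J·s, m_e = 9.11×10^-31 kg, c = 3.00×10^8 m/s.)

E_1 = h²/(8m_eL²) = 4.577×10^-19 J, so ΔE = (4² − 1²)E_1 = 6.865×10^-18 J.
λ = hc/ΔE = (6.63×10^-34·3.00×10^8)/6.865×10^-18 = 2.90×10^-8 m = 29.0 nm.

λ = 29.0 nm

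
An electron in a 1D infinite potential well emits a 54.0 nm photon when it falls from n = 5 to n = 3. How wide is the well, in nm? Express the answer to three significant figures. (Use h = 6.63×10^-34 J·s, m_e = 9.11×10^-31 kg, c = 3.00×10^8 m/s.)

L = 0.512 nm

The photon carries ΔE = hc/λ = 6.63×10^-34·3.00×10^8/5.40×10^-8 m = 3.683×10^-18 J.
Since ΔE = (5² − 3²)E_1, E_1 = 2.302×10^-19 J, and L = h/√(8m_eE_1) = 5.12×10^-10 m = 0.512 nm.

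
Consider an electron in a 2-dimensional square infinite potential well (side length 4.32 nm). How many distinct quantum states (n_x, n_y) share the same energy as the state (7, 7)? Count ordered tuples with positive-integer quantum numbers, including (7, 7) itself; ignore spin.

The level has n_x² + n_y² = 98. The ordered positive-integer solutions are (7, 7).
That gives 1 state.

degeneracy = 1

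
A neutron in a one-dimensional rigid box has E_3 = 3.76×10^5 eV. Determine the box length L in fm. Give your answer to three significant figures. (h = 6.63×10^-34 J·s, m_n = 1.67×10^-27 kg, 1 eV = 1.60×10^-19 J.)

From E_n = n²h²/(8m_nL²), L = n·h/√(8m_nE_n).
E_3 = 3.76×10^5 eV = 6.016×10^-14 J, so L = 3·6.63×10^-34/√(8·1.67×10^-27·6.016×10^-14) = 7.02×10^-14 m = 70.2 fm.

L = 70.2 fm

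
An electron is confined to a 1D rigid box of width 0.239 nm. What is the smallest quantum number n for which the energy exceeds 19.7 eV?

E_1 = h²/(8m_eL²) = 1.055×10^-18 J = 6.586 eV.
Need n² > 19.7/6.586 = 2.991, i.e. n > 1.729.
The smallest integer satisfying this is n = 2.

n = 2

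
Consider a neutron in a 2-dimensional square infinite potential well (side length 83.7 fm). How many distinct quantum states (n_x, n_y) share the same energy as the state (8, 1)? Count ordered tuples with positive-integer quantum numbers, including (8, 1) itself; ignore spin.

The level has n_x² + n_y² = 65. The ordered positive-integer solutions are (1, 8), (4, 7), (7, 4), (8, 1).
That gives 4 states.

degeneracy = 4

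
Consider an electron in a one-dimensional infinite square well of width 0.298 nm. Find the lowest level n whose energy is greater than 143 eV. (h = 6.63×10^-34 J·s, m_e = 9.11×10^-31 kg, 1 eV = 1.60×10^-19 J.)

E_1 = h²/(8m_eL²) = 6.792×10^-19 J = 4.245 eV.
Need n² > 143/4.245 = 33.69, i.e. n > 5.804.
The smallest integer satisfying this is n = 6.

n = 6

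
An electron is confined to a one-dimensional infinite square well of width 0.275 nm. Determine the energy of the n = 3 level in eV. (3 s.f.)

E_3 = 44.8 eV

For an infinite well E_n = n²h²/(8m_eL²), so E_1 = h²/(8m_eL²) = (6.626×10^-34)²/(8·9.109×10^-31·(2.75×10^-10 m)²) = 7.967×10^-19 J.
Then E_3 = 3²·E_1 = 9·7.967×10^-19 J = 7.170×10^-18 J.
Converting, E_3 = 7.170×10^-18 J / (1.602×10^-19 J/eV) = 44.8 eV.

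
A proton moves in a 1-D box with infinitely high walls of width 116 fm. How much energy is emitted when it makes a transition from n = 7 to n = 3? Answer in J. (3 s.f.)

|ΔE| = 9.75×10^-14 J

E_1 = h²/(8m_pL²) = 2.438×10^-15 J.
|ΔE| = |7² − 3²|·E_1 = 40·2.438×10^-15 J = 9.75×10^-14 J.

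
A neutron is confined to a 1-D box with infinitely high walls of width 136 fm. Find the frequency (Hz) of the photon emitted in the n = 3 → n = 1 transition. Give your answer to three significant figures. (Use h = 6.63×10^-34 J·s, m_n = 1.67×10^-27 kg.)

E_1 = h²/(8m_nL²) = 1.779×10^-15 J and ΔE = (3² − 1²)E_1 = 1.423×10^-14 J.
f = ΔE/h = 1.423×10^-14/6.63×10^-34 = 2.15×10^19 Hz.

f = 2.15×10^19 Hz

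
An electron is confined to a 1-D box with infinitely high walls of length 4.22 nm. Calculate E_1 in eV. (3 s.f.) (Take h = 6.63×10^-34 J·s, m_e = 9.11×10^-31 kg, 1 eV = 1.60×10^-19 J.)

For an infinite well E_n = n²h²/(8m_eL²), so E_1 = h²/(8m_eL²) = (6.63×10^-34)²/(8·9.11×10^-31·(4.22×10^-9 m)²) = 3.387×10^-21 J.
Converting, E_1 = 3.387×10^-21 J / (1.60×10^-19 J/eV) = 0.0212 eV.

E_1 = 0.0212 eV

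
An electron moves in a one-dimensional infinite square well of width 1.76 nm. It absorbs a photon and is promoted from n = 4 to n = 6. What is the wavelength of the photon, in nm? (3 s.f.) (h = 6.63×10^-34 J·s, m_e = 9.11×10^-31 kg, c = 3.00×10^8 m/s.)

E_1 = h²/(8m_eL²) = 1.947×10^-20 J, so ΔE = (6² − 4²)E_1 = 3.894×10^-19 J.
λ = hc/ΔE = (6.63×10^-34·3.00×10^8)/3.894×10^-19 = 5.11×10^-7 m = 511 nm.

λ = 511 nm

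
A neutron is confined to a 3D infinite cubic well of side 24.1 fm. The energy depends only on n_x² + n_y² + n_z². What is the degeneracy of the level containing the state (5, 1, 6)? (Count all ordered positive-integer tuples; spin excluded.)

degeneracy = 12

The level has n_x² + n_y² + n_z² = 62. The ordered positive-integer solutions are (1, 5, 6), (1, 6, 5), (2, 3, 7), (2, 7, 3), (3, 2, 7), (3, 7, 2), (5, 1, 6), (5, 6, 1), (6, 1, 5), (6, 5, 1), (7, 2, 3), (7, 3, 2).
That gives 12 states.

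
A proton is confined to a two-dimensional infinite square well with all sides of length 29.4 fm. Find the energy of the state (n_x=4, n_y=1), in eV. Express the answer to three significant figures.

For a 2D rectangular well E = (h²/8m_p)·Σ n_i²/L_i² = (6.626×10^-34)²/(8·1.673×10^-27) · [4²/(29.4 fm)² + 1²/(29.4 fm)²].
Evaluating gives E = 6.452×10^-13 J = 4.03×10^6 eV.

E = 4.03×10^6 eV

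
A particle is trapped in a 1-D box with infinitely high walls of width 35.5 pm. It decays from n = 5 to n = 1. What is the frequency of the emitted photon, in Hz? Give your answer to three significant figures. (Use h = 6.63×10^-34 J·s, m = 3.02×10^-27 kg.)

f = 5.23×10^14 Hz

E_1 = h²/(8mL²) = 1.444×10^-20 J and ΔE = (5² − 1²)E_1 = 3.466×10^-19 J.
f = ΔE/h = 3.466×10^-19/6.63×10^-34 = 5.23×10^14 Hz.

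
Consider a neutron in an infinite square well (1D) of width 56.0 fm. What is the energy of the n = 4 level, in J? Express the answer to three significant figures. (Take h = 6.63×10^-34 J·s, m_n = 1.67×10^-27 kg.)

For an infinite well E_n = n²h²/(8m_nL²), so E_1 = h²/(8m_nL²) = (6.63×10^-34)²/(8·1.67×10^-27·(5.60×10^-14 m)²) = 1.049×10^-14 J.
Then E_4 = 4²·E_1 = 16·1.049×10^-14 J = 1.68×10^-13 J.

E_4 = 1.68×10^-13 J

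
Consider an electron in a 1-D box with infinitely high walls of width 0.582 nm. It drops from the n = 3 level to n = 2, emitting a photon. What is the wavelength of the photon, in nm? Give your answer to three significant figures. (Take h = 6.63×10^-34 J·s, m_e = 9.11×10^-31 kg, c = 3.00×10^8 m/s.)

λ = 223 nm

E_1 = h²/(8m_eL²) = 1.781×10^-19 J, so ΔE = (3² − 2²)E_1 = 8.905×10^-19 J.
λ = hc/ΔE = (6.63×10^-34·3.00×10^8)/8.905×10^-19 = 2.23×10^-7 m = 223 nm.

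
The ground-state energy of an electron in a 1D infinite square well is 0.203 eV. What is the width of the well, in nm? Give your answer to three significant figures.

L = 1.36 nm

From E_n = n²h²/(8m_eL²), L = n·h/√(8m_eE_n).
E_1 = 0.203 eV = 3.252×10^-20 J, so L = 1·6.626×10^-34/√(8·9.109×10^-31·3.252×10^-20) = 1.36×10^-9 m = 1.36 nm.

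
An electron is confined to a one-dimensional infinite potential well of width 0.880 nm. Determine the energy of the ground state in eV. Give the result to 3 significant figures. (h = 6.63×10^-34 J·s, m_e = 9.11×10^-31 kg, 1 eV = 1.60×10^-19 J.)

For an infinite well E_n = n²h²/(8m_eL²), so E_1 = h²/(8m_eL²) = (6.63×10^-34)²/(8·9.11×10^-31·(8.80×10^-10 m)²) = 7.788×10^-20 J.
Converting, E_1 = 7.788×10^-20 J / (1.60×10^-19 J/eV) = 0.487 eV.

E_1 = 0.487 eV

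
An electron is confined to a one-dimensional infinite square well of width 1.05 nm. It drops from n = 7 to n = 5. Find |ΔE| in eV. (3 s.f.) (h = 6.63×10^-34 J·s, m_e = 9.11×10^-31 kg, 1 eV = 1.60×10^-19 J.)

E_1 = h²/(8m_eL²) = 5.471×10^-20 J.
|ΔE| = |7² − 5²|·E_1 = 24·5.471×10^-20 J = 1.313×10^-18 J = 8.21 eV.

|ΔE| = 8.21 eV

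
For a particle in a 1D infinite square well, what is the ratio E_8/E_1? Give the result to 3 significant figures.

64.0

E_n ∝ n², so E_8/E_1 = 8²/1² = 64/1 = 64.0.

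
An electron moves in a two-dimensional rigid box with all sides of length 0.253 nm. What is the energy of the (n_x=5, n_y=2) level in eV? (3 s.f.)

For a 2D rectangular well E = (h²/8m_e)·Σ n_i²/L_i² = (6.626×10^-34)²/(8·9.109×10^-31) · [5²/(0.253 nm)² + 2²/(0.253 nm)²].
Evaluating gives E = 2.730×10^-17 J = 170 eV.

E = 170 eV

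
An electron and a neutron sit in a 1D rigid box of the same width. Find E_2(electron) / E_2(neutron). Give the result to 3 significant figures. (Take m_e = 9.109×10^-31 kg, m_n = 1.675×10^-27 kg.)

1.84×10^3

E_n ∝ 1/m at fixed n and L, so the ratio is m_n/m_e = 1.675×10^-27/9.109×10^-31 = 1.84×10^3.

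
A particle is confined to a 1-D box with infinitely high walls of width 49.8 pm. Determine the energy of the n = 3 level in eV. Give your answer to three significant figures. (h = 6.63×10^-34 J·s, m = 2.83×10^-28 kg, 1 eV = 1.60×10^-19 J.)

For an infinite well E_n = n²h²/(8mL²), so E_1 = h²/(8mL²) = (6.63×10^-34)²/(8·2.83×10^-28·(4.98×10^-11 m)²) = 7.829×10^-20 J.
Then E_3 = 3²·E_1 = 9·7.829×10^-20 J = 7.046×10^-19 J.
Converting, E_3 = 7.046×10^-19 J / (1.60×10^-19 J/eV) = 4.40 eV.

E_3 = 4.40 eV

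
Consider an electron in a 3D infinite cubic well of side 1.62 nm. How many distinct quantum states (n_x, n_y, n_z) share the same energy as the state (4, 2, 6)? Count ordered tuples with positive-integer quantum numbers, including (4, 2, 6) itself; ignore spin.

The level has n_x² + n_y² + n_z² = 56. The ordered positive-integer solutions are (2, 4, 6), (2, 6, 4), (4, 2, 6), (4, 6, 2), (6, 2, 4), (6, 4, 2).
That gives 6 states.

degeneracy = 6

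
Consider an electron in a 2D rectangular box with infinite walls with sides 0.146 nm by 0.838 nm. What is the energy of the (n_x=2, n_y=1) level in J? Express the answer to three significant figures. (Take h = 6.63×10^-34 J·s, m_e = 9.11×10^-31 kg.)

E = 1.14×10^-17 J

For a 2D rectangular well E = (h²/8m_e)·Σ n_i²/L_i² = (6.63×10^-34)²/(8·9.11×10^-31) · [2²/(0.146 nm)² + 1²/(0.838 nm)²].
Evaluating gives E = 1.14×10^-17 J.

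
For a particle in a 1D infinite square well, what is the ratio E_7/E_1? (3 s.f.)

E_n ∝ n², so E_7/E_1 = 7²/1² = 49/1 = 49.0.

49.0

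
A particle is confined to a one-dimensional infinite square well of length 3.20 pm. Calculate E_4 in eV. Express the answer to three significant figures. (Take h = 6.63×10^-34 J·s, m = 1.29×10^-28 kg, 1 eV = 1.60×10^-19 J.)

E_4 = 4.16×10^3 eV

For an infinite well E_n = n²h²/(8mL²), so E_1 = h²/(8mL²) = (6.63×10^-34)²/(8·1.29×10^-28·(3.20×10^-12 m)²) = 4.160×10^-17 J.
Then E_4 = 4²·E_1 = 16·4.160×10^-17 J = 6.656×10^-16 J.
Converting, E_4 = 6.656×10^-16 J / (1.60×10^-19 J/eV) = 4.16×10^3 eV.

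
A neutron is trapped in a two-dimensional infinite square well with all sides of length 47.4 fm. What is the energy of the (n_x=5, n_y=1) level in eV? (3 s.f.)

For a 2D rectangular well E = (h²/8m_n)·Σ n_i²/L_i² = (6.626×10^-34)²/(8·1.675×10^-27) · [5²/(47.4 fm)² + 1²/(47.4 fm)²].
Evaluating gives E = 3.792×10^-13 J = 2.37×10^6 eV.

E = 2.37×10^6 eV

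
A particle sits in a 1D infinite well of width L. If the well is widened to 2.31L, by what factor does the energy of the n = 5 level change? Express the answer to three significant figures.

E_n ∝ 1/L², so the energy scales by 1/2.31² = 0.187.

0.187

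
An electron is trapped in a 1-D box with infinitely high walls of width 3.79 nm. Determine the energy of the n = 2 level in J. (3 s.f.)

For an infinite well E_n = n²h²/(8m_eL²), so E_1 = h²/(8m_eL²) = (6.626×10^-34)²/(8·9.109×10^-31·(3.79×10^-9 m)²) = 4.194×10^-21 J.
Then E_2 = 2²·E_1 = 4·4.194×10^-21 J = 1.68×10^-20 J.

E_2 = 1.68×10^-20 J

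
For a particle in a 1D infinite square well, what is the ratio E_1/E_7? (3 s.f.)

0.0204

E_n ∝ n², so E_1/E_7 = 1²/7² = 1/49 = 0.0204.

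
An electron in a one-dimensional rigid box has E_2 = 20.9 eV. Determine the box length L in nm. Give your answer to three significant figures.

From E_n = n²h²/(8m_eL²), L = n·h/√(8m_eE_n).
E_2 = 20.9 eV = 3.348×10^-18 J, so L = 2·6.626×10^-34/√(8·9.109×10^-31·3.348×10^-18) = 2.68×10^-10 m = 0.268 nm.

L = 0.268 nm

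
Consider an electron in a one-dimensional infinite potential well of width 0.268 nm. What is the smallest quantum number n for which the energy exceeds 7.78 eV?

E_1 = h²/(8m_eL²) = 8.388×10^-19 J = 5.236 eV.
Need n² > 7.78/5.236 = 1.486, i.e. n > 1.219.
The smallest integer satisfying this is n = 2.

n = 2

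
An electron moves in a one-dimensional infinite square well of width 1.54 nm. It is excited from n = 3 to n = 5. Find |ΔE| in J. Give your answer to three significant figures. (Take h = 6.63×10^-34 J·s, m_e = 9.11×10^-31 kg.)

|ΔE| = 4.07×10^-19 J

E_1 = h²/(8m_eL²) = 2.543×10^-20 J.
|ΔE| = |3² − 5²|·E_1 = 16·2.543×10^-20 J = 4.07×10^-19 J.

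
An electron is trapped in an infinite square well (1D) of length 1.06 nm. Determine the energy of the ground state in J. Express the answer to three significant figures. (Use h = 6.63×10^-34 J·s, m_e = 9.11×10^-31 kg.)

For an infinite well E_n = n²h²/(8m_eL²), so E_1 = h²/(8m_eL²) = (6.63×10^-34)²/(8·9.11×10^-31·(1.06×10^-9 m)²) = 5.368×10^-20 J.

E_1 = 5.37×10^-20 J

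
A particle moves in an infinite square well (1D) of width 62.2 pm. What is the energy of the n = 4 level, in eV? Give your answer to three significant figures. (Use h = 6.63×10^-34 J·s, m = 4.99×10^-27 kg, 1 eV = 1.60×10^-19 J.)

For an infinite well E_n = n²h²/(8mL²), so E_1 = h²/(8mL²) = (6.63×10^-34)²/(8·4.99×10^-27·(6.22×10^-11 m)²) = 2.846×10^-21 J.
Then E_4 = 4²·E_1 = 16·2.846×10^-21 J = 4.554×10^-20 J.
Converting, E_4 = 4.554×10^-20 J / (1.60×10^-19 J/eV) = 0.285 eV.

E_4 = 0.285 eV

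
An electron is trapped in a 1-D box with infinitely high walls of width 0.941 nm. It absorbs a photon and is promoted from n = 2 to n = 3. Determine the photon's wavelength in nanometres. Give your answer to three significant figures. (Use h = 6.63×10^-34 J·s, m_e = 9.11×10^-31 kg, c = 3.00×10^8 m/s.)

λ = 584 nm

E_1 = h²/(8m_eL²) = 6.811×10^-20 J, so ΔE = (3² − 2²)E_1 = 3.405×10^-19 J.
λ = hc/ΔE = (6.63×10^-34·3.00×10^8)/3.405×10^-19 = 5.84×10^-7 m = 584 nm.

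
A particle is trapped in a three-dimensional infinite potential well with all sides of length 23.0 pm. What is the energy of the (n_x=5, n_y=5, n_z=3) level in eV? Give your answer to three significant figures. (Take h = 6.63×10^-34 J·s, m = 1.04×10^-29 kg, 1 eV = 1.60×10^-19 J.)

For a 3D rectangular well E = (h²/8m)·Σ n_i²/L_i² = (6.63×10^-34)²/(8·1.04×10^-29) · [5²/(23.0 pm)² + 5²/(23.0 pm)² + 3²/(23.0 pm)²].
Evaluating gives E = 5.893×10^-16 J = 3.68×10^3 eV.

E = 3.68×10^3 eV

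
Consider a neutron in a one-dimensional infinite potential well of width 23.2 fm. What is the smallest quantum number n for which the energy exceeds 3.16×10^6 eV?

E_1 = h²/(8m_nL²) = 6.087×10^-14 J = 3.800×10^5 eV.
Need n² > 3.16×10^6/3.800×10^5 = 8.316, i.e. n > 2.884.
The smallest integer satisfying this is n = 3.

n = 3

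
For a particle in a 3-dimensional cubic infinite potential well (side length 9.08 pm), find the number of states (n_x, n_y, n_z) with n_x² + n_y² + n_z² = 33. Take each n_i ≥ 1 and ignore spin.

The level has n_x² + n_y² + n_z² = 33. The ordered positive-integer solutions are (1, 4, 4), (2, 2, 5), (2, 5, 2), (4, 1, 4), (4, 4, 1), (5, 2, 2).
That gives 6 states.

degeneracy = 6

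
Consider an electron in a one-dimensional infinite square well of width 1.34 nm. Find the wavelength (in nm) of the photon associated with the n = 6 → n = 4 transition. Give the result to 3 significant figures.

E_1 = h²/(8m_eL²) = 3.355×10^-20 J, so ΔE = (6² − 4²)E_1 = 6.710×10^-19 J.
λ = hc/ΔE = (6.626×10^-34·2.998×10^8)/6.710×10^-19 = 2.96×10^-7 m = 296 nm.

λ = 296 nm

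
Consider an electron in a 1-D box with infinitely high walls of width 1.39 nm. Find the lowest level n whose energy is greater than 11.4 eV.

E_1 = h²/(8m_eL²) = 3.118×10^-20 J = 0.1946 eV.
Need n² > 11.4/0.1946 = 58.58, i.e. n > 7.654.
The smallest integer satisfying this is n = 8.

n = 8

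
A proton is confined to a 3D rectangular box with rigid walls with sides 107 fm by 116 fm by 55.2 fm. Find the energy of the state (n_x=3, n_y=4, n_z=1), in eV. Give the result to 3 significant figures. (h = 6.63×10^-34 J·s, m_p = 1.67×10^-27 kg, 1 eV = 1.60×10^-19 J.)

E = 4.74×10^5 eV

For a 3D rectangular well E = (h²/8m_p)·Σ n_i²/L_i² = (6.63×10^-34)²/(8·1.67×10^-27) · [3²/(107 fm)² + 4²/(116 fm)² + 1²/(55.2 fm)²].
Evaluating gives E = 7.578×10^-14 J = 4.74×10^5 eV.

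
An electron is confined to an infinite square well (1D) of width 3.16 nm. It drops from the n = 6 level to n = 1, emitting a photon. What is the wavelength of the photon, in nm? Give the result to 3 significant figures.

E_1 = h²/(8m_eL²) = 6.033×10^-21 J, so ΔE = (6² − 1²)E_1 = 2.112×10^-19 J.
λ = hc/ΔE = (6.626×10^-34·2.998×10^8)/2.112×10^-19 = 9.41×10^-7 m = 941 nm.

λ = 941 nm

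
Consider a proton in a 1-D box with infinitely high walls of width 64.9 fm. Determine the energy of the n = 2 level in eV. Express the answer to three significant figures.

E_2 = 1.94×10^5 eV

For an infinite well E_n = n²h²/(8m_pL²), so E_1 = h²/(8m_pL²) = (6.626×10^-34)²/(8·1.673×10^-27·(6.49×10^-14 m)²) = 7.788×10^-15 J.
Then E_2 = 2²·E_1 = 4·7.788×10^-15 J = 3.115×10^-14 J.
Converting, E_2 = 3.115×10^-14 J / (1.602×10^-19 J/eV) = 1.94×10^5 eV.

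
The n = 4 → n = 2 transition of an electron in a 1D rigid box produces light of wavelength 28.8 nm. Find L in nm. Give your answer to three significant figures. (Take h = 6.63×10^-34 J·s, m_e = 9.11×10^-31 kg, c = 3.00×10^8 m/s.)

The photon carries ΔE = hc/λ = 6.63×10^-34·3.00×10^8/2.88×10^-8 m = 6.906×10^-18 J.
Since ΔE = (4² − 2²)E_1, E_1 = 5.755×10^-19 J, and L = h/√(8m_eE_1) = 3.24×10^-10 m = 0.324 nm.

L = 0.324 nm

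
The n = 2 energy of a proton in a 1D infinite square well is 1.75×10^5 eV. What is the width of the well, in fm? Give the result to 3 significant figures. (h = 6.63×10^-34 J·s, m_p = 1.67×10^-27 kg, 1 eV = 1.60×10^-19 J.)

L = 68.6 fm

From E_n = n²h²/(8m_pL²), L = n·h/√(8m_pE_n).
E_2 = 1.75×10^5 eV = 2.800×10^-14 J, so L = 2·6.63×10^-34/√(8·1.67×10^-27·2.800×10^-14) = 6.86×10^-14 m = 68.6 fm.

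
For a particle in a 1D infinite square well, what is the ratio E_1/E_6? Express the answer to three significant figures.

0.0278

E_n ∝ n², so E_1/E_6 = 1²/6² = 1/36 = 0.0278.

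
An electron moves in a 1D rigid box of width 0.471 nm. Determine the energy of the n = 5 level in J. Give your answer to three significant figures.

E_5 = 6.79×10^-18 J

For an infinite well E_n = n²h²/(8m_eL²), so E_1 = h²/(8m_eL²) = (6.626×10^-34)²/(8·9.109×10^-31·(4.71×10^-10 m)²) = 2.716×10^-19 J.
Then E_5 = 5²·E_1 = 25·2.716×10^-19 J = 6.79×10^-18 J.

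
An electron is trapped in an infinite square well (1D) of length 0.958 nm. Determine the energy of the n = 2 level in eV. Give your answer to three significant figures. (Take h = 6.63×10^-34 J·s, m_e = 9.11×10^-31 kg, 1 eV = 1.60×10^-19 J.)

For an infinite well E_n = n²h²/(8m_eL²), so E_1 = h²/(8m_eL²) = (6.63×10^-34)²/(8·9.11×10^-31·(9.58×10^-10 m)²) = 6.572×10^-20 J.
Then E_2 = 2²·E_1 = 4·6.572×10^-20 J = 2.629×10^-19 J.
Converting, E_2 = 2.629×10^-19 J / (1.60×10^-19 J/eV) = 1.64 eV.

E_2 = 1.64 eV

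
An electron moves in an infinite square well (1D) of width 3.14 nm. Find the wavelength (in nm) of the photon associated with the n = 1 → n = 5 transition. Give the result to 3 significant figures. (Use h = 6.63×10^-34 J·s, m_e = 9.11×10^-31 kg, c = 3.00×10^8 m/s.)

E_1 = h²/(8m_eL²) = 6.117×10^-21 J, so ΔE = (5² − 1²)E_1 = 1.468×10^-19 J.
λ = hc/ΔE = (6.63×10^-34·3.00×10^8)/1.468×10^-19 = 1.35×10^-6 m = 1.35×10^3 nm.

λ = 1.35×10^3 nm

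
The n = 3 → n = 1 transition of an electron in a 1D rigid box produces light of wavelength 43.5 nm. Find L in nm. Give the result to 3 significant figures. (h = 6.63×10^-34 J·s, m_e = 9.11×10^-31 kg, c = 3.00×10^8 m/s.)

L = 0.325 nm

The photon carries ΔE = hc/λ = 6.63×10^-34·3.00×10^8/4.35×10^-8 m = 4.572×10^-18 J.
Since ΔE = (3² − 1²)E_1, E_1 = 5.715×10^-19 J, and L = h/√(8m_eE_1) = 3.25×10^-10 m = 0.325 nm.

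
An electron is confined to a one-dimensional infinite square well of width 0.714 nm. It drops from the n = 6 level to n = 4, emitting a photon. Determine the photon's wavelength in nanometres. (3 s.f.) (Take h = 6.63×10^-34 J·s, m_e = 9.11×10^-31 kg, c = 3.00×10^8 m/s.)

λ = 84.1 nm

E_1 = h²/(8m_eL²) = 1.183×10^-19 J, so ΔE = (6² − 4²)E_1 = 2.366×10^-18 J.
λ = hc/ΔE = (6.63×10^-34·3.00×10^8)/2.366×10^-18 = 8.41×10^-8 m = 84.1 nm.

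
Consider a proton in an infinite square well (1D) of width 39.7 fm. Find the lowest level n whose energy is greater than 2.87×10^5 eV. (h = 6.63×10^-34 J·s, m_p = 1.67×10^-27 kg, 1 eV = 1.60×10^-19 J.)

n = 2

E_1 = h²/(8m_pL²) = 2.088×10^-14 J = 1.305×10^5 eV.
Need n² > 2.87×10^5/1.305×10^5 = 2.199, i.e. n > 1.483.
The smallest integer satisfying this is n = 2.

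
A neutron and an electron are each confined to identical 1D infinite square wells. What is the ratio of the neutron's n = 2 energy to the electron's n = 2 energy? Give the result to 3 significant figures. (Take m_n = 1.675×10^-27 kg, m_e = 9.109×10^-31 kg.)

E_n ∝ 1/m at fixed n and L, so the ratio is m_e/m_n = 9.109×10^-31/1.675×10^-27 = 5.44×10^-4.

5.44×10^-4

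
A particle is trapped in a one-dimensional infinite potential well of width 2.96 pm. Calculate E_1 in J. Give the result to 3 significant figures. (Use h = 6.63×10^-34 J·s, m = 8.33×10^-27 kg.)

For an infinite well E_n = n²h²/(8mL²), so E_1 = h²/(8mL²) = (6.63×10^-34)²/(8·8.33×10^-27·(2.96×10^-12 m)²) = 7.529×10^-19 J.

E_1 = 7.53×10^-19 J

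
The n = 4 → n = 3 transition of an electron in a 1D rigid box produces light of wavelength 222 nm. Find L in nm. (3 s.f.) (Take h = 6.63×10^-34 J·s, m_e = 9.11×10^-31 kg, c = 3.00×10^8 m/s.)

The photon carries ΔE = hc/λ = 6.63×10^-34·3.00×10^8/2.22×10^-7 m = 8.959×10^-19 J.
Since ΔE = (4² − 3²)E_1, E_1 = 1.280×10^-19 J, and L = h/√(8m_eE_1) = 6.86×10^-10 m = 0.686 nm.

L = 0.686 nm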